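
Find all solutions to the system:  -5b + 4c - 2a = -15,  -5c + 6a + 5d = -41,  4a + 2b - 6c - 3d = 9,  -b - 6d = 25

Row-reduce the augmented matrix:
R1 ← R1 / (-2).
R2 ← R2 − 6·R1.
R3 ← R3 − 4·R1.
R2 ← R2 / (-15).
R1 ← R1 − 5/2·R2.
R3 ← R3 + 8·R2.
R4 ← R4 + 1·R2.
R3 ← R3 / (-26/15).
R1 ← R1 + 5/6·R3.
R2 ← R2 + 7/15·R3.
R4 ← R4 + 7/15·R3.
R4 ← R4 / (-125/26).
R1 ← R1 − 185/52·R4.
R2 ← R2 − 31/26·R4.
R3 ← R3 − 85/26·R4.
Reading off the reduced rows gives a = -1, b = 5, c = 2, d = -5.

a = -1, b = 5, c = 2, d = -5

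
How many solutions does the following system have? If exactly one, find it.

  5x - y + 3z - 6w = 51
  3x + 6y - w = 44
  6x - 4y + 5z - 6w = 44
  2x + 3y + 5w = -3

Row-reduce the augmented matrix:
R1 ← R1 / (5).
R2 ← R2 − 3·R1.
R3 ← R3 − 6·R1.
R4 ← R4 − 2·R1.
R2 ← R2 / (33/5).
R1 ← R1 + 1/5·R2.
R3 ← R3 + 14/5·R2.
R4 ← R4 − 17/5·R2.
R3 ← R3 / (7/11).
R1 ← R1 − 6/11·R3.
R2 ← R2 + 3/11·R3.
R4 ← R4 + 3/11·R3.
R4 ← R4 / (148/21).
R1 ← R1 + 65/21·R4.
R2 ← R2 − 29/21·R4.
R3 ← R3 − 76/21·R4.
Reading off the reduced rows gives x = 5, y = 4, z = 0, w = -5.

x = 5, y = 4, z = 0, w = -5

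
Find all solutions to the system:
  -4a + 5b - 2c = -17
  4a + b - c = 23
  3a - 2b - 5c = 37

a = 5, b = -1, c = -4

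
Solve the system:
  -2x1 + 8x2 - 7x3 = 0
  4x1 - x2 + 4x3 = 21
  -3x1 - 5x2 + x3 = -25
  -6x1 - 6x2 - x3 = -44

no solution

Row-reduce:
R1 ← R1 / (-2).
R2 ← R2 − 4·R1.
R3 ← R3 + 3·R1.
R4 ← R4 + 6·R1.
R2 ← R2 / (15).
R1 ← R1 + 4·R2.
R3 ← R3 + 17·R2.
R4 ← R4 + 30·R2.
R3 ← R3 / (1/6).
R1 ← R1 − 5/6·R3.
R2 ← R2 + 2/3·R3.
Row 4 reduces to 0 = -2, a contradiction. The system is inconsistent.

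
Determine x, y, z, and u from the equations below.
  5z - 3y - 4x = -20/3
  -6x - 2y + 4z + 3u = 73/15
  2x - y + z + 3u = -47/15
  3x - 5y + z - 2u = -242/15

x = -2, y = 1, z = -7/3, u = 7/5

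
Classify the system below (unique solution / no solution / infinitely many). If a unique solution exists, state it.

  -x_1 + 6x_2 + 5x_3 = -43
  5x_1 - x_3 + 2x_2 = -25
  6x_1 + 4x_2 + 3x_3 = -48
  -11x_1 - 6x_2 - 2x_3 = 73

Row-reduce the augmented matrix:
R1 ← R1 / (-1).
R2 ← R2 − 5·R1.
R3 ← R3 − 6·R1.
R4 ← R4 + 11·R1.
R2 ← R2 / (32).
R1 ← R1 + 6·R2.
R3 ← R3 − 40·R2.
R4 ← R4 + 72·R2.
R3 ← R3 / (3).
R1 ← R1 + 1/2·R3.
R2 ← R2 − 3/4·R3.
R4 ← R4 + 3·R3.
R4 reduces to 0 = 0, so the extra equation is consistent.
Reading off the reduced rows gives x_1 = -3, x_2 = -6, x_3 = -2.

x_1 = -3, x_2 = -6, x_3 = -2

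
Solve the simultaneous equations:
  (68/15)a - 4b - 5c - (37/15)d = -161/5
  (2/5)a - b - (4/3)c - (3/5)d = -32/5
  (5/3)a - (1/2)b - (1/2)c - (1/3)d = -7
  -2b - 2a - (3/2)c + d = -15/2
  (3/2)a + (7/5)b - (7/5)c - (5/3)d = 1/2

no solution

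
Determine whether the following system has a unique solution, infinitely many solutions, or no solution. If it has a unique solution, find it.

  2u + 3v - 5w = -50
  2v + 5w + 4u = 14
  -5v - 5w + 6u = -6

Row-reduce the augmented matrix:
R1 ← R1 / (2).
R2 ← R2 − 4·R1.
R3 ← R3 − 6·R1.
R2 ← R2 / (-4).
R1 ← R1 − 3/2·R2.
R3 ← R3 + 14·R2.
R3 ← R3 / (-85/2).
R1 ← R1 − 25/8·R3.
R2 ← R2 + 15/4·R3.
Reading off the reduced rows gives u = -1, v = -6, w = 6.

u = -1, v = -6, w = 6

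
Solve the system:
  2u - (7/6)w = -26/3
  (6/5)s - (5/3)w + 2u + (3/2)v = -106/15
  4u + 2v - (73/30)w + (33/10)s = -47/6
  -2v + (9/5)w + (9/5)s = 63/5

Row-reduce:
R1 ← R1 / (2).
R2 ← R2 − 2·R1.
R3 ← R3 − 4·R1.
R2 ← R2 / (3/2).
R3 ← R3 − 2·R2.
R4 ← R4 + 2·R2.
R3 ← R3 / (17/30).
R1 ← R1 + 7/12·R3.
R2 ← R2 + 1/3·R3.
R4 ← R4 − 17/15·R3.
Rank is 3 with 4 unknowns, leaving s free.

infinitely many solutions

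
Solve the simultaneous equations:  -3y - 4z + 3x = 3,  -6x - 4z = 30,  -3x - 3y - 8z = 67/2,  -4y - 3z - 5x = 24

no solution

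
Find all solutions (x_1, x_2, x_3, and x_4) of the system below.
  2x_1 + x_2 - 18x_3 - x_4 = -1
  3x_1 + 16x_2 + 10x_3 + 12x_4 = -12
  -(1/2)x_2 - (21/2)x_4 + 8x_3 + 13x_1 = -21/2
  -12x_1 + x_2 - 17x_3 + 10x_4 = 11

no solution

Row-reduce:
R1 ← R1 / (2).
R2 ← R2 − 3·R1.
R3 ← R3 − 13·R1.
R4 ← R4 + 12·R1.
R2 ← R2 / (29/2).
R1 ← R1 − 1/2·R2.
R3 ← R3 + 7·R2.
R4 ← R4 − 7·R2.
R3 ← R3 / (4143/29).
R1 ← R1 + 298/29·R3.
R2 ← R2 − 74/29·R3.
R4 ← R4 + 4143/29·R3.
Row 4 reduces to 0 = 1, a contradiction. The system is inconsistent.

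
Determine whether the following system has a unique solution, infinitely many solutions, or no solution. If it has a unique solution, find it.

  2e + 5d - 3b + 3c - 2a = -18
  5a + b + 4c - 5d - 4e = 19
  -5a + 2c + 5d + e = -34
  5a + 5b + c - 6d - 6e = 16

Row-reduce:
R1 ← R1 / (-2).
R2 ← R2 − 5·R1.
R3 ← R3 + 5·R1.
R4 ← R4 − 5·R1.
R2 ← R2 / (-13/2).
R1 ← R1 − 3/2·R2.
R3 ← R3 − 15/2·R2.
R4 ← R4 + 5/2·R2.
R3 ← R3 / (101/13).
R1 ← R1 − 15/13·R3.
R2 ← R2 + 23/13·R3.
R4 ← R4 − 53/13·R3.
R4 ← R4 / (304/101).
R1 ← R1 + 95/101·R4.
R2 ← R2 + 90/101·R4.
R3 ← R3 − 15/101·R4.
Rank is 4 with 5 unknowns, leaving e free.

infinitely many solutions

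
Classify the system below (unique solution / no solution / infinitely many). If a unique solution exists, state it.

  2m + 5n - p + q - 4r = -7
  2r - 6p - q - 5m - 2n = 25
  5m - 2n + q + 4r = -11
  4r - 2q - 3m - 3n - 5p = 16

Row-reduce:
R1 ← R1 / (2).
R2 ← R2 + 5·R1.
R3 ← R3 − 5·R1.
R4 ← R4 + 3·R1.
R2 ← R2 / (21/2).
R1 ← R1 − 5/2·R2.
R3 ← R3 + 29/2·R2.
R4 ← R4 − 9/2·R2.
R3 ← R3 / (-194/21).
R1 ← R1 − 32/21·R3.
R2 ← R2 + 17/21·R3.
R4 ← R4 + 20/7·R3.
R4 ← R4 / (-128/97).
R1 ← R1 − 23/97·R4.
R2 ← R2 − 9/97·R4.
R3 ← R3 + 6/97·R4.
Rank is 4 with 5 unknowns, leaving r free.

infinitely many solutions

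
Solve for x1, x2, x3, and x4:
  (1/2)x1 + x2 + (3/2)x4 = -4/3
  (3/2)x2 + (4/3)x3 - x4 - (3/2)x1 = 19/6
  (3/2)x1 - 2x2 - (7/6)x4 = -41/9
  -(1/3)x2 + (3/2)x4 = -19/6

x1 = -5/3, x2 = 2, x3 = -3, x4 = -5/3

Row-reduce the augmented matrix:
R1 ← R1 / (1/2).
R2 ← R2 + 3/2·R1.
R3 ← R3 − 3/2·R1.
R2 ← R2 / (9/2).
R1 ← R1 − 2·R2.
R3 ← R3 + 5·R2.
R4 ← R4 + 1/3·R2.
R3 ← R3 / (40/27).
R1 ← R1 + 16/27·R3.
R2 ← R2 − 8/27·R3.
R4 ← R4 − 8/81·R3.
R4 ← R4 / (169/90).
R1 ← R1 − 11/15·R4.
R2 ← R2 − 17/15·R4.
R3 ← R3 + 6/5·R4.
Reading off the reduced rows gives x1 = -5/3, x2 = 2, x3 = -3, x4 = -5/3.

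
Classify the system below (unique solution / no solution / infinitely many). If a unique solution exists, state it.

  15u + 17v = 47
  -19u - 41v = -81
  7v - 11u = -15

Row-reduce:
R1 ← R1 / (15).
R2 ← R2 + 19·R1.
R3 ← R3 + 11·R1.
R2 ← R2 / (-292/15).
R1 ← R1 − 17/15·R2.
R3 ← R3 − 292/15·R2.
Row 3 reduces to 0 = -2, a contradiction. The system is inconsistent.

no solution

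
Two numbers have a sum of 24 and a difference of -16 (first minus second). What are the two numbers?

first number: 4, second number: 20

Let x = first number, y = second number.
  x + y = 24
  x - y = -16
From equation 1: x = 24 − y.
Substitute into equation 2 and solve: y = 20.
Then x = 4.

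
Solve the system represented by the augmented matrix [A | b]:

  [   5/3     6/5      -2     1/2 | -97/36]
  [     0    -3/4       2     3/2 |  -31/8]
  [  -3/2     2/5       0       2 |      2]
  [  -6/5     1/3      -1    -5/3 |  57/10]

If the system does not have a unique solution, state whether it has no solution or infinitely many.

Row-reduce the augmented matrix:
R1 ← R1 / (5/3).
R3 ← R3 + 3/2·R1.
R4 ← R4 + 6/5·R1.
R2 ← R2 / (-3/4).
R1 ← R1 − 18/25·R2.
R3 ← R3 − 37/25·R2.
R4 ← R4 − 449/375·R2.
R3 ← R3 / (161/75).
R1 ← R1 − 18/25·R3.
R2 ← R2 + 8/3·R3.
R4 ← R4 − 847/1125·R3.
R4 ← R4 / (-1117/1380).
R1 ← R1 + 12/161·R4.
R2 ← R2 − 760/161·R4.
R3 ← R3 − 1623/644·R4.
Reading off the reduced rows gives x_1 = -8/3, x_2 = -5/2, x_3 = -5/2, x_4 = -1/2.

x_1 = -8/3, x_2 = -5/2, x_3 = -5/2, x_4 = -1/2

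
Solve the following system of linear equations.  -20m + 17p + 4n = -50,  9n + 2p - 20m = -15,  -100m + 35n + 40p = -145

Row-reduce:
R1 ← R1 / (-20).
R2 ← R2 + 20·R1.
R3 ← R3 + 100·R1.
R2 ← R2 / (5).
R1 ← R1 + 1/5·R2.
R3 ← R3 − 15·R2.
Rank is 2 with 3 unknowns, leaving p free.

infinitely many solutions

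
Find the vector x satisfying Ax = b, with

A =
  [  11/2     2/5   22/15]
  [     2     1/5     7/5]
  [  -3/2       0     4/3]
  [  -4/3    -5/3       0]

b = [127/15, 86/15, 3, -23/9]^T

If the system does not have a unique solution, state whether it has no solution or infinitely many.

x_1 = 2/3, x_2 = 1, x_3 = 3

Row-reduce the augmented matrix:
R1 ← R1 / (11/2).
R2 ← R2 − 2·R1.
R3 ← R3 + 3/2·R1.
R4 ← R4 + 4/3·R1.
R2 ← R2 / (3/55).
R1 ← R1 − 4/55·R2.
R3 ← R3 − 6/55·R2.
R4 ← R4 + 259/165·R2.
Swap R3 and R4.
R3 ← R3 / (683/27).
R1 ← R1 + 8/9·R3.
R2 ← R2 − 143/9·R3.
R4 reduces to 0 = 0, so the extra equation is consistent.
Reading off the reduced rows gives x_1 = 2/3, x_2 = 1, x_3 = 3.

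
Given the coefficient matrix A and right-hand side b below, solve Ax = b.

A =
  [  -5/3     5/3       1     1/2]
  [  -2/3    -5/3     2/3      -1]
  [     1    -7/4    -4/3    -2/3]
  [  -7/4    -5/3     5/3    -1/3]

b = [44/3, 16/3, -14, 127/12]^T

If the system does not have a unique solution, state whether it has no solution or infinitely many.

x_1 = -3, x_2 = 4, x_3 = 6, x_4 = -6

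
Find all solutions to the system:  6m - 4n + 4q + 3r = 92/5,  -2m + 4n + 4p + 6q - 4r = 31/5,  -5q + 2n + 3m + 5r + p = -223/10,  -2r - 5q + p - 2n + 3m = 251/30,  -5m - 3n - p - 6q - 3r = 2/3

m = 7/5, n = -3, p = 1/3, q = 3/2, r = -8/3

Row-reduce the augmented matrix:
R1 ← R1 / (6).
R2 ← R2 + 2·R1.
R3 ← R3 − 3·R1.
R4 ← R4 − 3·R1.
R5 ← R5 + 5·R1.
R2 ← R2 / (8/3).
R1 ← R1 + 2/3·R2.
R3 ← R3 − 4·R2.
R5 ← R5 + 19/3·R2.
R3 ← R3 / (-5).
R1 ← R1 − 1·R3.
R2 ← R2 − 3/2·R3.
R4 ← R4 − 1·R3.
R5 ← R5 − 17/2·R3.
R4 ← R4 / (-53/5).
R1 ← R1 + 11/10·R4.
R2 ← R2 + 53/20·R4.
R3 ← R3 − 18/5·R4.
R5 ← R5 + 317/20·R4.
R5 ← R5 / (1869/212).
R1 ← R1 − 82/53·R5.
R2 ← R2 − 7/4·R5.
R3 ← R3 + 119/53·R5.
R4 ← R4 − 19/106·R5.
Reading off the reduced rows gives m = 7/5, n = -3, p = 1/3, q = 3/2, r = -8/3.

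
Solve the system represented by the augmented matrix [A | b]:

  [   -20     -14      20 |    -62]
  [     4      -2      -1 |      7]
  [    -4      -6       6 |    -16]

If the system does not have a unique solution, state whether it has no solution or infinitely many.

infinitely many solutions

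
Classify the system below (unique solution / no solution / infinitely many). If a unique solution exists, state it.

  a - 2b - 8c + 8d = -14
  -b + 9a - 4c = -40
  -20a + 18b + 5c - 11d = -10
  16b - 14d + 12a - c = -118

a = -2, b = -2, c = 6, d = 4

Row-reduce the augmented matrix:
R2 ← R2 − 9·R1.
R3 ← R3 + 20·R1.
R4 ← R4 − 12·R1.
R2 ← R2 / (17).
R1 ← R1 + 2·R2.
R3 ← R3 + 22·R2.
R4 ← R4 − 40·R2.
R3 ← R3 / (-67).
R2 ← R2 − 4·R3.
R4 ← R4 + 65·R3.
R4 ← R4 / (5985/1139).
R1 ← R1 + 8/17·R4.
R2 ← R2 + 1028/1139·R4.
R3 ← R3 + 949/1139·R4.
Reading off the reduced rows gives a = -2, b = -2, c = 6, d = 4.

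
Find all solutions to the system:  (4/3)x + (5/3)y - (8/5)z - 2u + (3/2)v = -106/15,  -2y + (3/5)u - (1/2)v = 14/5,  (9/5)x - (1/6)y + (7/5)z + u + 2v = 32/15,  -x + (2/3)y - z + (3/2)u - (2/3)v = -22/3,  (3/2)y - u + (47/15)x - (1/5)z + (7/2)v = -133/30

no solution

Row-reduce:
R1 ← R1 / (4/3).
R3 ← R3 − 9/5·R1.
R4 ← R4 + 1·R1.
R5 ← R5 − 47/15·R1.
R2 ← R2 / (-2).
R1 ← R1 − 5/4·R2.
R3 ← R3 + 29/12·R2.
R4 ← R4 − 23/12·R2.
R5 ← R5 + 29/12·R2.
R3 ← R3 / (89/25).
R1 ← R1 + 6/5·R3.
R4 ← R4 + 11/5·R3.
R5 ← R5 − 89/25·R3.
R4 ← R4 / (1074/445).
R1 ← R1 + 87/712·R4.
R2 ← R2 + 3/10·R4.
R3 ← R3 − 595/712·R4.
Row 5 reduces to 0 = 1/2, a contradiction. The system is inconsistent.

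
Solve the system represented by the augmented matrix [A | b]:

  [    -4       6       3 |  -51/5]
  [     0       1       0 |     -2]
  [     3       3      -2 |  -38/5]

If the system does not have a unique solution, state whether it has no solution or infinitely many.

x_1 = -6/5, x_2 = -2, x_3 = -1

Row-reduce the augmented matrix:
R1 ← R1 / (-4).
R3 ← R3 − 3·R1.
R1 ← R1 + 3/2·R2.
R3 ← R3 − 15/2·R2.
R3 ← R3 / (1/4).
R1 ← R1 + 3/4·R3.
Reading off the reduced rows gives x_1 = -6/5, x_2 = -2, x_3 = -1.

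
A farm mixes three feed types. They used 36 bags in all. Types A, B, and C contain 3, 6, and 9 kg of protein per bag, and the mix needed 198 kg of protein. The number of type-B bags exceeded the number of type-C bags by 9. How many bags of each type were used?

Let a = type-A bags, b = type-B bags, c = type-C bags.
  a + b + c = 36
  3a + 6b + 9c = 198
  b - c = 9
Row-reduce the augmented matrix:
R2 ← R2 − 3·R1.
R2 ← R2 / (3).
R1 ← R1 − 1·R2.
R3 ← R3 − 1·R2.
R3 ← R3 / (-3).
R1 ← R1 + 1·R3.
R2 ← R2 − 2·R3.
Reading off the reduced rows gives a = 13, b = 16, c = 7.

type-A bags: 13, type-B bags: 16, type-C bags: 7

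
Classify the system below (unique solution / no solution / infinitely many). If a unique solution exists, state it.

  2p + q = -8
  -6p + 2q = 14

From equation 1: q = -8 − 2·p.
Substitute into equation 2 and solve: p = -3.
Then q = -2.

p = -3, q = -2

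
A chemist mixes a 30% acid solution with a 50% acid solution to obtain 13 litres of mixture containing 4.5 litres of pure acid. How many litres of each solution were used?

Let a = litres of solution A, b = litres of solution B.
  a + b = 13
  (3/10)a + (1/2)b = 9/2
Row-reduce the augmented matrix:
R2 ← R2 − 3/10·R1.
R2 ← R2 / (1/5).
R1 ← R1 − 1·R2.
Reading off the reduced rows gives a = 10, b = 3.

litres of solution A: 10, litres of solution B: 3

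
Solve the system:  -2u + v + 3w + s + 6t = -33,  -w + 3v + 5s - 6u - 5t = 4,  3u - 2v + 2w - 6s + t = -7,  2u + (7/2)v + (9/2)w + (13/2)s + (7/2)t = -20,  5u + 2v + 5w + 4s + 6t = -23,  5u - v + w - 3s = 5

Row-reduce:
R1 ← R1 / (-2).
R2 ← R2 + 6·R1.
R3 ← R3 − 3·R1.
R4 ← R4 − 2·R1.
R5 ← R5 − 5·R1.
R6 ← R6 − 5·R1.
Swap R2 and R3.
R2 ← R2 / (-1/2).
R1 ← R1 + 1/2·R2.
R4 ← R4 − 9/2·R2.
R5 ← R5 − 9/2·R2.
R6 ← R6 − 3/2·R2.
R3 ← R3 / (-10).
R1 ← R1 + 8·R3.
R2 ← R2 + 13·R3.
R4 ← R4 − 66·R3.
R5 ← R5 − 71·R3.
R6 ← R6 − 28·R3.
R4 ← R4 / (-99/5).
R1 ← R1 − 12/5·R4.
R2 ← R2 − 32/5·R4.
R3 ← R3 + 1/5·R4.
R5 ← R5 + 99/5·R4.
R6 ← R6 + 42/5·R4.
Swap R5 and R6.
R5 ← R5 / (92/33).
R1 ← R1 + 31/33·R5.
R2 ← R2 + 1387/198·R5.
R3 ← R3 − 280/99·R5.
R4 ← R4 − 523/198·R5.
Row 6 reduces to 0 = -1, a contradiction. The system is inconsistent.

no solution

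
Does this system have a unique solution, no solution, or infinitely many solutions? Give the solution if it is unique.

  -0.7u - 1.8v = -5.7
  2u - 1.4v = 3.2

u = 3, v = 2

Row-reduce the augmented matrix:
R1 ← R1 / (-7/10).
R2 ← R2 − 2·R1.
R2 ← R2 / (-229/35).
R1 ← R1 − 18/7·R2.
Reading off the reduced rows gives u = 3, v = 2.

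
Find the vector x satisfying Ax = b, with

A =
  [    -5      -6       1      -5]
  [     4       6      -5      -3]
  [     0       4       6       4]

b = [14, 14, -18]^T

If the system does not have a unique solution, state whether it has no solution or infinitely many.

Row-reduce:
R1 ← R1 / (-5).
R2 ← R2 − 4·R1.
R2 ← R2 / (6/5).
R1 ← R1 − 6/5·R2.
R3 ← R3 − 4·R2.
R3 ← R3 / (20).
R1 ← R1 − 4·R3.
R2 ← R2 + 7/2·R3.
Rank is 3 with 4 unknowns, leaving x_4 free.

infinitely many solutions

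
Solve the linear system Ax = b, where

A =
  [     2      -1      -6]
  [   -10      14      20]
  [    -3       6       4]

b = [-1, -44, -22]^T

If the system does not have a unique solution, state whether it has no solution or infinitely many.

no solution

Row-reduce:
R1 ← R1 / (2).
R2 ← R2 + 10·R1.
R3 ← R3 + 3·R1.
R2 ← R2 / (9).
R1 ← R1 + 1/2·R2.
R3 ← R3 − 9/2·R2.
Row 3 reduces to 0 = 1, a contradiction. The system is inconsistent.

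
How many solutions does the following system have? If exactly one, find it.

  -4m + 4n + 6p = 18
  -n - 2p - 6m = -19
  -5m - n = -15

Row-reduce the augmented matrix:
R1 ← R1 / (-4).
R2 ← R2 + 6·R1.
R3 ← R3 + 5·R1.
R2 ← R2 / (-7).
R1 ← R1 + 1·R2.
R3 ← R3 + 6·R2.
R3 ← R3 / (27/14).
R1 ← R1 − 1/14·R3.
R2 ← R2 − 11/7·R3.
Reading off the reduced rows gives m = 2, n = 5, p = 1.

m = 2, n = 5, p = 1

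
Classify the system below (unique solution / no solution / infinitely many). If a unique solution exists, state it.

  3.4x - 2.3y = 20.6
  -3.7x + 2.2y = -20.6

x = 2, y = -6

Row-reduce the augmented matrix:
R1 ← R1 / (17/5).
R2 ← R2 + 37/10·R1.
R2 ← R2 / (-103/340).
R1 ← R1 + 23/34·R2.
Reading off the reduced rows gives x = 2, y = -6.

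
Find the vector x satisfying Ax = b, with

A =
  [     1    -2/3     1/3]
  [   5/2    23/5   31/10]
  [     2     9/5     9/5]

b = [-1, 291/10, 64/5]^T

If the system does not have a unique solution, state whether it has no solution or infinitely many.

no solution

Row-reduce:
R2 ← R2 − 5/2·R1.
R3 ← R3 − 2·R1.
R2 ← R2 / (94/15).
R1 ← R1 + 2/3·R2.
R3 ← R3 − 47/15·R2.
Row 3 reduces to 0 = -1, a contradiction. The system is inconsistent.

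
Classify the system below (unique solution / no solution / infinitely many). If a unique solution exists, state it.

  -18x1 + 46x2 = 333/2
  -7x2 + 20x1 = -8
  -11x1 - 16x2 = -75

no solution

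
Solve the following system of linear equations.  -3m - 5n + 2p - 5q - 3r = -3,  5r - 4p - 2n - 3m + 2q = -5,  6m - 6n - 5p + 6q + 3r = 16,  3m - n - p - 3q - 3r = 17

infinitely many solutions

Row-reduce:
R1 ← R1 / (-3).
R2 ← R2 + 3·R1.
R3 ← R3 − 6·R1.
R4 ← R4 − 3·R1.
R2 ← R2 / (3).
R1 ← R1 − 5/3·R2.
R3 ← R3 + 16·R2.
R4 ← R4 + 6·R2.
R3 ← R3 / (-33).
R1 ← R1 − 8/3·R3.
R2 ← R2 + 2·R3.
R4 ← R4 + 11·R3.
R4 ← R4 / (-46/9).
R1 ← R1 − 140/297·R4.
R2 ← R2 − 31/99·R4.
R3 ← R3 + 100/99·R4.
Rank is 4 with 5 unknowns, leaving r free.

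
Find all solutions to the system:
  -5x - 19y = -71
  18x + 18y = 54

Row-reduce the augmented matrix:
R1 ← R1 / (-5).
R2 ← R2 − 18·R1.
R2 ← R2 / (-252/5).
R1 ← R1 − 19/5·R2.
Reading off the reduced rows gives x = -1, y = 4.

x = -1, y = 4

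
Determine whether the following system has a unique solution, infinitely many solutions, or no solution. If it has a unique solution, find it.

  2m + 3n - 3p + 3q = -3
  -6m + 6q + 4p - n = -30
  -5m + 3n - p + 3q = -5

infinitely many solutions

Row-reduce:
R1 ← R1 / (2).
R2 ← R2 + 6·R1.
R3 ← R3 + 5·R1.
R2 ← R2 / (8).
R1 ← R1 − 3/2·R2.
R3 ← R3 − 21/2·R2.
R3 ← R3 / (-31/16).
R1 ← R1 + 9/16·R3.
R2 ← R2 + 5/8·R3.
Rank is 3 with 4 unknowns, leaving q free.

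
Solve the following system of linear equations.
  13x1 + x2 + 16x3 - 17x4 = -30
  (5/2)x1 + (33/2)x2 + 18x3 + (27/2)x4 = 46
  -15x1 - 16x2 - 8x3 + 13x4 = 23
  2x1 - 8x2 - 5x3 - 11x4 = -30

no solution

Row-reduce:
R1 ← R1 / (13).
R2 ← R2 − 5/2·R1.
R3 ← R3 + 15·R1.
R4 ← R4 − 2·R1.
R2 ← R2 / (212/13).
R1 ← R1 − 1/13·R2.
R3 ← R3 + 193/13·R2.
R4 ← R4 + 106/13·R2.
R3 ← R3 / (2549/106).
R1 ← R1 − 123/106·R3.
R2 ← R2 − 97/106·R3.
Row 4 reduces to 0 = 1/2, a contradiction. The system is inconsistent.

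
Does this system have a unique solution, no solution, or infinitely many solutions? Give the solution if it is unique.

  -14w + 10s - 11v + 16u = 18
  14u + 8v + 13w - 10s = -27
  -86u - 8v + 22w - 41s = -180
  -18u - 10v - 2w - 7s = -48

infinitely many solutions

Row-reduce:
R1 ← R1 / (16).
R2 ← R2 − 14·R1.
R3 ← R3 + 86·R1.
R4 ← R4 + 18·R1.
R2 ← R2 / (141/8).
R1 ← R1 + 11/16·R2.
R3 ← R3 + 537/8·R2.
R4 ← R4 + 179/8·R2.
R3 ← R3 / (2017/47).
R1 ← R1 − 31/282·R3.
R2 ← R2 − 202/141·R3.
R4 ← R4 − 2017/141·R3.
Rank is 3 with 4 unknowns, leaving s free.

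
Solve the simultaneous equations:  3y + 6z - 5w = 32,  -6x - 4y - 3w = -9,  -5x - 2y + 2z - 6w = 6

infinitely many solutions

Row-reduce:
Swap R1 and R2.
R1 ← R1 / (-6).
R3 ← R3 + 5·R1.
R2 ← R2 / (3).
R1 ← R1 − 2/3·R2.
R3 ← R3 − 4/3·R2.
R3 ← R3 / (-2/3).
R1 ← R1 + 4/3·R3.
R2 ← R2 − 2·R3.
Rank is 3 with 4 unknowns, leaving w free.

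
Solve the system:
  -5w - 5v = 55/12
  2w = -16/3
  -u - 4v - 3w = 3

u = -2, v = 7/4, w = -8/3

Row-reduce the augmented matrix:
Swap R1 and R3.
R1 ← R1 / (-1).
Swap R2 and R3.
R2 ← R2 / (-5).
R1 ← R1 − 4·R2.
R3 ← R3 / (2).
R1 ← R1 + 1·R3.
R2 ← R2 − 1·R3.
Reading off the reduced rows gives u = -2, v = 7/4, w = -8/3.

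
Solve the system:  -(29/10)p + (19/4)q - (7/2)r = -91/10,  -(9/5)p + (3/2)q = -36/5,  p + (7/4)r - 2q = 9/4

Row-reduce:
R1 ← R1 / (-29/10).
R2 ← R2 + 9/5·R1.
R3 ← R3 − 1·R1.
R2 ← R2 / (-42/29).
R1 ← R1 + 95/58·R2.
R3 ← R3 + 21/58·R2.
Row 3 reduces to 0 = -1/2, a contradiction. The system is inconsistent.

no solution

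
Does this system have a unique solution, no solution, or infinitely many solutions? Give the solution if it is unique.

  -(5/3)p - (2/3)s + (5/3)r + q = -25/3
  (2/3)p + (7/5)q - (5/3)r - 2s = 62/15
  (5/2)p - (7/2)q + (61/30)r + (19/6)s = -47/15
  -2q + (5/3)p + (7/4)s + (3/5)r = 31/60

infinitely many solutions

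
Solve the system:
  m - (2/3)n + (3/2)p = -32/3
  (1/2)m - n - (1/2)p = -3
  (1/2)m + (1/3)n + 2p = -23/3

infinitely many solutions

Row-reduce:
R2 ← R2 − 1/2·R1.
R3 ← R3 − 1/2·R1.
R2 ← R2 / (-2/3).
R1 ← R1 + 2/3·R2.
R3 ← R3 − 2/3·R2.
Rank is 2 with 3 unknowns, leaving p free.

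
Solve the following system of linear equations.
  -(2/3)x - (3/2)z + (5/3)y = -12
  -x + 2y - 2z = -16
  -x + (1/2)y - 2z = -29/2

x = 2, y = -1, z = 6

Row-reduce the augmented matrix:
R1 ← R1 / (-2/3).
R2 ← R2 + 1·R1.
R3 ← R3 + 1·R1.
R2 ← R2 / (-1/2).
R1 ← R1 + 5/2·R2.
R3 ← R3 + 2·R2.
R3 ← R3 / (-3/4).
R1 ← R1 − 1·R3.
R2 ← R2 + 1/2·R3.
Reading off the reduced rows gives x = 2, y = -1, z = 6.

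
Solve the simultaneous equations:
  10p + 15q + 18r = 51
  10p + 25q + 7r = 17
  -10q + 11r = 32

Row-reduce:
R1 ← R1 / (10).
R2 ← R2 − 10·R1.
R2 ← R2 / (10).
R1 ← R1 − 3/2·R2.
R3 ← R3 + 10·R2.
Row 3 reduces to 0 = -2, a contradiction. The system is inconsistent.

no solution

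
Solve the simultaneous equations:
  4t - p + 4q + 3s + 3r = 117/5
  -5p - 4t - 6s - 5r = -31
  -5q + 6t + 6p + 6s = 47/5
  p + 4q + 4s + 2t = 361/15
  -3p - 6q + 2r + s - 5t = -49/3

p = 7/5, q = 3, r = 8/5, s = 8/3, t = 0

Row-reduce the augmented matrix:
R1 ← R1 / (-1).
R2 ← R2 + 5·R1.
R3 ← R3 − 6·R1.
R4 ← R4 − 1·R1.
R5 ← R5 + 3·R1.
R2 ← R2 / (-20).
R1 ← R1 + 4·R2.
R3 ← R3 − 19·R2.
R4 ← R4 − 8·R2.
R5 ← R5 + 18·R2.
R3 ← R3 / (-1).
R1 ← R1 − 1·R3.
R2 ← R2 − 1·R3.
R4 ← R4 + 5·R3.
R5 ← R5 − 11·R3.
R4 ← R4 / (-433/20).
R1 ← R1 − 21/4·R4.
R2 ← R2 − 51/10·R4.
R3 ← R3 + 81/20·R4.
R5 ← R5 − 1109/20·R4.
R5 ← R5 / (-7631/433).
R1 ← R1 + 694/433·R5.
R2 ← R2 + 402/433·R5.
R3 ← R3 − 90/433·R5.
R4 ← R4 − 792/433·R5.
Reading off the reduced rows gives p = 7/5, q = 3, r = 8/5, s = 8/3, t = 0.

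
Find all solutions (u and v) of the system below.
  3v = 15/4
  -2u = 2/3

Row-reduce the augmented matrix:
Swap R1 and R2.
R1 ← R1 / (-2).
R2 ← R2 / (3).
Reading off the reduced rows gives u = -1/3, v = 5/4.

u = -1/3, v = 5/4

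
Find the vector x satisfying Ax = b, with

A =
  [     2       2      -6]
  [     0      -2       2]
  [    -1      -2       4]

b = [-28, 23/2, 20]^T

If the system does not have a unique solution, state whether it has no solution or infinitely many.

no solution

Row-reduce:
R1 ← R1 / (2).
R3 ← R3 + 1·R1.
R2 ← R2 / (-2).
R1 ← R1 − 1·R2.
R3 ← R3 + 1·R2.
Row 3 reduces to 0 = 1/4, a contradiction. The system is inconsistent.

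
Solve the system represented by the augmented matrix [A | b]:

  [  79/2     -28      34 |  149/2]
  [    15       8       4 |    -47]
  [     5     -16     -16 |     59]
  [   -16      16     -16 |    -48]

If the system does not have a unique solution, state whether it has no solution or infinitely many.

no solution

Row-reduce:
R1 ← R1 / (79/2).
R2 ← R2 − 15·R1.
R3 ← R3 − 5·R1.
R4 ← R4 + 16·R1.
R2 ← R2 / (1472/79).
R1 ← R1 + 56/79·R2.
R3 ← R3 + 984/79·R2.
R4 ← R4 − 368/79·R2.
R3 ← R3 / (-604/23).
R1 ← R1 − 12/23·R3.
R2 ← R2 + 11/23·R3.
Row 4 reduces to 0 = 1, a contradiction. The system is inconsistent.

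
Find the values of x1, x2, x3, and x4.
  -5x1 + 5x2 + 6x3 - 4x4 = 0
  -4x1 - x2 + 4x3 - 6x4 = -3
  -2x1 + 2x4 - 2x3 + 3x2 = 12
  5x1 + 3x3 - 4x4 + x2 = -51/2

Row-reduce the augmented matrix:
R1 ← R1 / (-5).
R2 ← R2 + 4·R1.
R3 ← R3 + 2·R1.
R4 ← R4 − 5·R1.
R2 ← R2 / (-5).
R1 ← R1 + 1·R2.
R3 ← R3 − 1·R2.
R4 ← R4 − 6·R2.
R3 ← R3 / (-114/25).
R1 ← R1 + 26/25·R3.
R2 ← R2 − 4/25·R3.
R4 ← R4 − 201/25·R3.
R4 ← R4 / (-6).
R1 ← R1 − 2/3·R4.
R2 ← R2 − 2/3·R4.
R3 ← R3 + 2/3·R4.
Reading off the reduced rows gives x1 = -3, x2 = 0, x3 = -3/2, x4 = 3/2.

x1 = -3, x2 = 0, x3 = -3/2, x4 = 3/2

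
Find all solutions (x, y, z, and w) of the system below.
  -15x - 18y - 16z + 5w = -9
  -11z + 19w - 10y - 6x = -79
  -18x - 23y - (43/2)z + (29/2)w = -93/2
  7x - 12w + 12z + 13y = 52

no solution

Row-reduce:
R1 ← R1 / (-15).
R2 ← R2 + 6·R1.
R3 ← R3 + 18·R1.
R4 ← R4 − 7·R1.
R2 ← R2 / (-14/5).
R1 ← R1 − 6/5·R2.
R3 ← R3 + 7/5·R2.
R4 ← R4 − 23/5·R2.
Swap R3 and R4.
R3 ← R3 / (-127/42).
R1 ← R1 + 19/21·R3.
R2 ← R2 − 23/14·R3.
Row 4 reduces to 0 = 2, a contradiction. The system is inconsistent.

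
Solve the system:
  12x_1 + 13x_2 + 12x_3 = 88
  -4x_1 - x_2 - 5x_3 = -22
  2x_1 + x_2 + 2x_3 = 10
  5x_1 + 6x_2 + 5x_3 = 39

Row-reduce the augmented matrix:
R1 ← R1 / (12).
R2 ← R2 + 4·R1.
R3 ← R3 − 2·R1.
R4 ← R4 − 5·R1.
R2 ← R2 / (10/3).
R1 ← R1 − 13/12·R2.
R3 ← R3 + 7/6·R2.
R4 ← R4 − 7/12·R2.
R3 ← R3 / (-7/20).
R1 ← R1 − 53/40·R3.
R2 ← R2 + 3/10·R3.
R4 ← R4 − 7/40·R3.
R4 reduces to 0 = 0, so the extra equation is consistent.
Reading off the reduced rows gives x_1 = -3, x_2 = 4, x_3 = 6.

x_1 = -3, x_2 = 4, x_3 = 6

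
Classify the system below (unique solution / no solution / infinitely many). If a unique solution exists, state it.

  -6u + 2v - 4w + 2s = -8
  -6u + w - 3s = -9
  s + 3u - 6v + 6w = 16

Row-reduce:
R1 ← R1 / (-6).
R2 ← R2 + 6·R1.
R3 ← R3 − 3·R1.
R2 ← R2 / (-2).
R1 ← R1 + 1/3·R2.
R3 ← R3 + 5·R2.
R3 ← R3 / (-17/2).
R1 ← R1 + 1/6·R3.
R2 ← R2 + 5/2·R3.
Rank is 3 with 4 unknowns, leaving s free.

infinitely many solutions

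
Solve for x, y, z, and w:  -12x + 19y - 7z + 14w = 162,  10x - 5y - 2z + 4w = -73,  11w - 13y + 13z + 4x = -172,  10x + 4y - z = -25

x = -5, y = 5, z = -5, w = -2

Row-reduce the augmented matrix:
R1 ← R1 / (-12).
R2 ← R2 − 10·R1.
R3 ← R3 − 4·R1.
R4 ← R4 − 10·R1.
R2 ← R2 / (65/6).
R1 ← R1 + 19/12·R2.
R3 ← R3 + 20/3·R2.
R4 ← R4 − 119/6·R2.
R3 ← R3 / (76/13).
R1 ← R1 + 73/130·R3.
R2 ← R2 + 47/65·R3.
R4 ← R4 − 488/65·R3.
R4 ← R4 / (-4704/95).
R1 ← R1 − 2701/760·R4.
R2 ← R2 − 1739/380·R4.
R3 ← R3 − 329/76·R4.
Reading off the reduced rows gives x = -5, y = 5, z = -5, w = -2.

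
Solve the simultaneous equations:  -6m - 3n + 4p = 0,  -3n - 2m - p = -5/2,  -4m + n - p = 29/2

m = -5/2, n = 3, p = -3/2

Row-reduce the augmented matrix:
R1 ← R1 / (-6).
R2 ← R2 + 2·R1.
R3 ← R3 + 4·R1.
R2 ← R2 / (-2).
R1 ← R1 − 1/2·R2.
R3 ← R3 − 3·R2.
R3 ← R3 / (-43/6).
R1 ← R1 + 5/4·R3.
R2 ← R2 − 7/6·R3.
Reading off the reduced rows gives m = -5/2, n = 3, p = -3/2.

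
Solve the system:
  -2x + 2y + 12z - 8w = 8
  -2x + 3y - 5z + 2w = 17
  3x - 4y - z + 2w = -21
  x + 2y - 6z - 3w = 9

Row-reduce:
R1 ← R1 / (-2).
R2 ← R2 + 2·R1.
R3 ← R3 − 3·R1.
R4 ← R4 − 1·R1.
R1 ← R1 + 1·R2.
R3 ← R3 + 1·R2.
R4 ← R4 − 3·R2.
Swap R3 and R4.
R3 ← R3 / (51).
R1 ← R1 + 23·R3.
R2 ← R2 + 17·R3.
Rank is 3 with 4 unknowns, leaving w free.

infinitely many solutions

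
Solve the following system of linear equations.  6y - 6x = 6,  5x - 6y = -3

Row-reduce the augmented matrix:
R1 ← R1 / (-6).
R2 ← R2 − 5·R1.
R2 ← R2 / (-1).
R1 ← R1 + 1·R2.
Reading off the reduced rows gives x = -3, y = -2.

x = -3, y = -2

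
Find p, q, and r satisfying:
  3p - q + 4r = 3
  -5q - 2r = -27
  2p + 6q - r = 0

p = -6, q = 3, r = 6

Row-reduce the augmented matrix:
R1 ← R1 / (3).
R3 ← R3 − 2·R1.
R2 ← R2 / (-5).
R1 ← R1 + 1/3·R2.
R3 ← R3 − 20/3·R2.
R3 ← R3 / (-19/3).
R1 ← R1 − 22/15·R3.
R2 ← R2 − 2/5·R3.
Reading off the reduced rows gives p = -6, q = 3, r = 6.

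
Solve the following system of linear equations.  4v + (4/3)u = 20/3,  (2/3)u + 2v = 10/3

Row-reduce:
R1 ← R1 / (4/3).
R2 ← R2 − 2/3·R1.
Rank is 1 with 2 unknowns, leaving v free.

infinitely many solutions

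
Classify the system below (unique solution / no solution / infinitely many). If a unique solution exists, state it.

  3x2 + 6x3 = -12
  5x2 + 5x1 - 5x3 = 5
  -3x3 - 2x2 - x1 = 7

Row-reduce the augmented matrix:
Swap R1 and R2.
R1 ← R1 / (5).
R3 ← R3 + 1·R1.
R2 ← R2 / (3).
R1 ← R1 − 1·R2.
R3 ← R3 + 1·R2.
R3 ← R3 / (-2).
R1 ← R1 + 3·R3.
R2 ← R2 − 2·R3.
Reading off the reduced rows gives x1 = -1, x2 = 0, x3 = -2.

x1 = -1, x2 = 0, x3 = -2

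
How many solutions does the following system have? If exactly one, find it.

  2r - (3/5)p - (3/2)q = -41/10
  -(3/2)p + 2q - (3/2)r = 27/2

infinitely many solutions

Row-reduce:
R1 ← R1 / (-3/5).
R2 ← R2 + 3/2·R1.
R2 ← R2 / (23/4).
R1 ← R1 − 5/2·R2.
Rank is 2 with 3 unknowns, leaving r free.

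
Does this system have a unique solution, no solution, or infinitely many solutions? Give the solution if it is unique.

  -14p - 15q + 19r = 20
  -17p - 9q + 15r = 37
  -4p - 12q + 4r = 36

p = -5, q = -3, r = -5

Row-reduce the augmented matrix:
R1 ← R1 / (-14).
R2 ← R2 + 17·R1.
R3 ← R3 + 4·R1.
R2 ← R2 / (129/14).
R1 ← R1 − 15/14·R2.
R3 ← R3 + 54/7·R2.
R3 ← R3 / (-352/43).
R1 ← R1 + 18/43·R3.
R2 ← R2 + 113/129·R3.
Reading off the reduced rows gives p = -5, q = -3, r = -5.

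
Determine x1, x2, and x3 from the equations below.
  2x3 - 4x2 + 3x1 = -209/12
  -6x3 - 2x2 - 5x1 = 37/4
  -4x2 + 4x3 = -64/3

x1 = -1/4, x2 = 3, x3 = -7/3

Row-reduce the augmented matrix:
R1 ← R1 / (3).
R2 ← R2 + 5·R1.
R2 ← R2 / (-26/3).
R1 ← R1 + 4/3·R2.
R3 ← R3 + 4·R2.
R3 ← R3 / (68/13).
R1 ← R1 − 14/13·R3.
R2 ← R2 − 4/13·R3.
Reading off the reduced rows gives x1 = -1/4, x2 = 3, x3 = -7/3.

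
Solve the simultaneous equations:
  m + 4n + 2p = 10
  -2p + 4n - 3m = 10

infinitely many solutions

Row-reduce:
R2 ← R2 + 3·R1.
R2 ← R2 / (16).
R1 ← R1 − 4·R2.
Rank is 2 with 3 unknowns, leaving p free.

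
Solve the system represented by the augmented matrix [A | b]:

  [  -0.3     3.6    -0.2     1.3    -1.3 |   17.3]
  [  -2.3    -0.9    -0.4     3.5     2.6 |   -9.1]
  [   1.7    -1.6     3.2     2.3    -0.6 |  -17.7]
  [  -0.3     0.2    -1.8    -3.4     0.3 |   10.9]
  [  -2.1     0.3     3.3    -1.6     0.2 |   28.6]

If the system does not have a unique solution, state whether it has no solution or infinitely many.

Row-reduce the augmented matrix:
R1 ← R1 / (-3/10).
R2 ← R2 + 23/10·R1.
R3 ← R3 − 17/10·R1.
R4 ← R4 + 3/10·R1.
R5 ← R5 + 21/10·R1.
R2 ← R2 / (-57/2).
R1 ← R1 + 12·R2.
R3 ← R3 − 94/5·R2.
R4 ← R4 + 17/5·R2.
R5 ← R5 + 249/10·R2.
R3 ← R3 / (12031/4275).
R1 ← R1 − 18/95·R3.
R2 ← R2 + 34/855·R3.
R4 ← R4 + 7418/4275·R3.
R5 ← R5 − 10573/2850·R3.
R4 ← R4 / (-72001/120310).
R1 ← R1 + 23751/12031·R4.
R2 ← R2 − 3648/12031·R4.
R3 ← R3 − 23089/12031·R4.
R5 ← R5 + 732074/60155·R4.
R5 ← R5 / (-2362783/288004).
R1 ← R1 + 141770/72001·R5.
R2 ← R2 + 20478/72001·R5.
R3 ← R3 − 155023/144002·R5.
R4 ← R4 + 36084/72001·R5.
Reading off the reduced rows gives x_1 = -5, x_2 = 6, x_3 = 3, x_4 = -4, x_5 = 0.

x_1 = -5, x_2 = 6, x_3 = 3, x_4 = -4, x_5 = 0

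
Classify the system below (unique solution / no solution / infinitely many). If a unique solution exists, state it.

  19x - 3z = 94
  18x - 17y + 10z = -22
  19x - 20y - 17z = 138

x = 4, y = 2, z = -6

Row-reduce the augmented matrix:
R1 ← R1 / (19).
R2 ← R2 − 18·R1.
R3 ← R3 − 19·R1.
R2 ← R2 / (-17).
R3 ← R3 + 20·R2.
R3 ← R3 / (-9402/323).
R1 ← R1 + 3/19·R3.
R2 ← R2 + 244/323·R3.
Reading off the reduced rows gives x = 4, y = 2, z = -6.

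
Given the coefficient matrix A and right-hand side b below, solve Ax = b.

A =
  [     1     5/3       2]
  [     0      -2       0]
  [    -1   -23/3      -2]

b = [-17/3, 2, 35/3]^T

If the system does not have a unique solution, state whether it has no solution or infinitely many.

Row-reduce:
R3 ← R3 + 1·R1.
R2 ← R2 / (-2).
R1 ← R1 − 5/3·R2.
R3 ← R3 + 6·R2.
Rank is 2 with 3 unknowns, leaving x_3 free.

infinitely many solutions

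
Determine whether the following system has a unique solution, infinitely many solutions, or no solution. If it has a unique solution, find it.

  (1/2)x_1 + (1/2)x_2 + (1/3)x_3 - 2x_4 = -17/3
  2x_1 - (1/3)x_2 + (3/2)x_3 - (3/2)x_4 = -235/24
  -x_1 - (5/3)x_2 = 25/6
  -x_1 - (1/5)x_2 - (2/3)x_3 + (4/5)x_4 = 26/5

x_1 = -5/2, x_2 = -1, x_3 = -7/4, x_4 = 5/3

Row-reduce the augmented matrix:
R1 ← R1 / (1/2).
R2 ← R2 − 2·R1.
R3 ← R3 + 1·R1.
R4 ← R4 + 1·R1.
R2 ← R2 / (-7/3).
R1 ← R1 − 1·R2.
R3 ← R3 + 2/3·R2.
R4 ← R4 − 4/5·R2.
R3 ← R3 / (13/21).
R1 ← R1 − 31/42·R3.
R2 ← R2 + 1/14·R3.
R4 ← R4 − 2/35·R3.
R4 ← R4 / (-28/65).
R1 ← R1 − 75/13·R4.
R2 ← R2 + 45/13·R4.
R3 ← R3 + 123/13·R4.
Reading off the reduced rows gives x_1 = -5/2, x_2 = -1, x_3 = -7/4, x_4 = 5/3.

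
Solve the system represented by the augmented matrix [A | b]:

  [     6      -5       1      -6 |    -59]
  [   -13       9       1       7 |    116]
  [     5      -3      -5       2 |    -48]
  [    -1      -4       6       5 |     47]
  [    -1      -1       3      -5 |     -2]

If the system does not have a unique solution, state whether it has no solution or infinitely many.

x_1 = -5, x_2 = 2, x_3 = 5, x_4 = 4

Row-reduce the augmented matrix:
R1 ← R1 / (6).
R2 ← R2 + 13·R1.
R3 ← R3 − 5·R1.
R4 ← R4 + 1·R1.
R5 ← R5 + 1·R1.
R2 ← R2 / (-11/6).
R1 ← R1 + 5/6·R2.
R3 ← R3 − 7/6·R2.
R4 ← R4 + 29/6·R2.
R5 ← R5 + 11/6·R2.
R3 ← R3 / (-42/11).
R1 ← R1 + 14/11·R3.
R2 ← R2 + 19/11·R3.
R4 ← R4 + 24/11·R3.
R4 ← R4 / (18).
R1 ← R1 − 2/3·R4.
R2 ← R2 − 11/6·R4.
R3 ← R3 + 5/6·R4.
R5 reduces to 0 = 0, so the extra equation is consistent.
Reading off the reduced rows gives x_1 = -5, x_2 = 2, x_3 = 5, x_4 = 4.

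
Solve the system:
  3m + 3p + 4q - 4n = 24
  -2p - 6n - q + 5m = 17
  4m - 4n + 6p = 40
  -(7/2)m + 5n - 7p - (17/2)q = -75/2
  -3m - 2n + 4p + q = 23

Row-reduce:
R1 ← R1 / (3).
R2 ← R2 − 5·R1.
R3 ← R3 − 4·R1.
R4 ← R4 + 7/2·R1.
R5 ← R5 + 3·R1.
R2 ← R2 / (2/3).
R1 ← R1 + 4/3·R2.
R3 ← R3 − 4/3·R2.
R4 ← R4 − 1/3·R2.
R5 ← R5 + 6·R2.
R3 ← R3 / (16).
R1 ← R1 + 13·R3.
R2 ← R2 + 21/2·R3.
R5 ← R5 + 56·R3.
Swap R4 and R5.
R4 ← R4 / (-29).
R1 ← R1 + 47/8·R4.
R2 ← R2 + 79/16·R4.
R3 ← R3 − 5/8·R4.
Row 5 reduces to 0 = 2, a contradiction. The system is inconsistent.

no solution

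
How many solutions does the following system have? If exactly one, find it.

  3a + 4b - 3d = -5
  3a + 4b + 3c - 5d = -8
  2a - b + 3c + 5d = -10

infinitely many solutions

Row-reduce:
R1 ← R1 / (3).
R2 ← R2 − 3·R1.
R3 ← R3 − 2·R1.
Swap R2 and R3.
R2 ← R2 / (-11/3).
R1 ← R1 − 4/3·R2.
R3 ← R3 / (3).
R1 ← R1 − 12/11·R3.
R2 ← R2 + 9/11·R3.
Rank is 3 with 4 unknowns, leaving d free.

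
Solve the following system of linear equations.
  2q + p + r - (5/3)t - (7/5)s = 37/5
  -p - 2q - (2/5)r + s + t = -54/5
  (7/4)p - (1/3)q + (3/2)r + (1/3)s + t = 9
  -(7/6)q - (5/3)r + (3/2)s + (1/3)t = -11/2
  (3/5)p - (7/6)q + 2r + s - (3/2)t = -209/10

p = 6, q = 3, r = -3, s = -6, t = 6

Row-reduce the augmented matrix:
R2 ← R2 + 1·R1.
R3 ← R3 − 7/4·R1.
R5 ← R5 − 3/5·R1.
Swap R2 and R3.
R2 ← R2 / (-23/6).
R1 ← R1 − 2·R2.
R4 ← R4 + 7/6·R2.
R5 ← R5 + 71/30·R2.
R3 ← R3 / (3/5).
R1 ← R1 − 20/23·R3.
R2 ← R2 − 3/46·R3.
R4 ← R4 + 439/276·R3.
R5 ← R5 − 143/92·R3.
R4 ← R4 / (-1687/4140).
R1 ← R1 − 218/345·R4.
R2 ← R2 + 157/230·R4.
R3 ← R3 + 2/3·R4.
R5 ← R5 − 2663/2300·R4.
R5 ← R5 / (-656857/75915).
R1 ← R1 + 4604/1687·R5.
R2 ← R2 − 17459/5061·R5.
R3 ← R3 − 16120/5061·R5.
R4 ← R4 − 32615/5061·R5.
Reading off the reduced rows gives p = 6, q = 3, r = -3, s = -6, t = 6.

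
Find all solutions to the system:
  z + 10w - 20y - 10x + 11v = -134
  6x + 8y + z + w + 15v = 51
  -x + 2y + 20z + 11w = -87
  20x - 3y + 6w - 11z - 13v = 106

infinitely many solutions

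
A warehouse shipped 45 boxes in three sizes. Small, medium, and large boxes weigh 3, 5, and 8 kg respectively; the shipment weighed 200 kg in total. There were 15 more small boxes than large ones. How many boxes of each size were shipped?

Let s = small boxes, m = medium boxes, l = large boxes.
  s + m + l = 45
  3s + 5m + 8l = 200
  s - l = 15
Row-reduce the augmented matrix:
R2 ← R2 − 3·R1.
R3 ← R3 − 1·R1.
R2 ← R2 / (2).
R1 ← R1 − 1·R2.
R3 ← R3 + 1·R2.
R3 ← R3 / (1/2).
R1 ← R1 + 3/2·R3.
R2 ← R2 − 5/2·R3.
Reading off the reduced rows gives s = 20, m = 20, l = 5.

small boxes: 20, medium boxes: 20, large boxes: 5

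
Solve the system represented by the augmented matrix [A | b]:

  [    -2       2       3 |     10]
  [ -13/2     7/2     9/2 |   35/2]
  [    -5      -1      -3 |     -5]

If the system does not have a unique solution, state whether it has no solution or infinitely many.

Row-reduce:
R1 ← R1 / (-2).
R2 ← R2 + 13/2·R1.
R3 ← R3 + 5·R1.
R2 ← R2 / (-3).
R1 ← R1 + 1·R2.
R3 ← R3 + 6·R2.
Rank is 2 with 3 unknowns, leaving x_3 free.

infinitely many solutions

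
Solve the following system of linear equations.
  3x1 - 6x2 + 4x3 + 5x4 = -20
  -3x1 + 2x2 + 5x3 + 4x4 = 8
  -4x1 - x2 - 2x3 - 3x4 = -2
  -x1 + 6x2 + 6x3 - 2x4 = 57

Row-reduce the augmented matrix:
R1 ← R1 / (3).
R2 ← R2 + 3·R1.
R3 ← R3 + 4·R1.
R4 ← R4 + 1·R1.
R2 ← R2 / (-4).
R1 ← R1 + 2·R2.
R3 ← R3 + 9·R2.
R4 ← R4 − 4·R2.
R3 ← R3 / (-203/12).
R1 ← R1 + 19/6·R3.
R2 ← R2 + 9/4·R3.
R4 ← R4 − 49/3·R3.
R4 ← R4 / (-213/29).
R1 ← R1 − 55/203·R4.
R2 ← R2 + 9/203·R4.
R3 ← R3 − 199/203·R4.
Reading off the reduced rows gives x1 = 1, x2 = 3, x3 = 5, x4 = -5.

x1 = 1, x2 = 3, x3 = 5, x4 = -5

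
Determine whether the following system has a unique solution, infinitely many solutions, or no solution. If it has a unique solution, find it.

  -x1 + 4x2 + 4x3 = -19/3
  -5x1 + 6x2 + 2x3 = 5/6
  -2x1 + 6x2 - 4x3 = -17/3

Row-reduce the augmented matrix:
R1 ← R1 / (-1).
R2 ← R2 + 5·R1.
R3 ← R3 + 2·R1.
R2 ← R2 / (-14).
R1 ← R1 + 4·R2.
R3 ← R3 + 2·R2.
R3 ← R3 / (-66/7).
R1 ← R1 − 8/7·R3.
R2 ← R2 − 9/7·R3.
Reading off the reduced rows gives x1 = -8/3, x2 = -2, x3 = -1/4.

x1 = -8/3, x2 = -2, x3 = -1/4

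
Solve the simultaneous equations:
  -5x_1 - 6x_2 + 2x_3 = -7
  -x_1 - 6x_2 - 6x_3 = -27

Row-reduce:
R1 ← R1 / (-5).
R2 ← R2 + 1·R1.
R2 ← R2 / (-24/5).
R1 ← R1 − 6/5·R2.
Rank is 2 with 3 unknowns, leaving x_3 free.

infinitely many solutions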